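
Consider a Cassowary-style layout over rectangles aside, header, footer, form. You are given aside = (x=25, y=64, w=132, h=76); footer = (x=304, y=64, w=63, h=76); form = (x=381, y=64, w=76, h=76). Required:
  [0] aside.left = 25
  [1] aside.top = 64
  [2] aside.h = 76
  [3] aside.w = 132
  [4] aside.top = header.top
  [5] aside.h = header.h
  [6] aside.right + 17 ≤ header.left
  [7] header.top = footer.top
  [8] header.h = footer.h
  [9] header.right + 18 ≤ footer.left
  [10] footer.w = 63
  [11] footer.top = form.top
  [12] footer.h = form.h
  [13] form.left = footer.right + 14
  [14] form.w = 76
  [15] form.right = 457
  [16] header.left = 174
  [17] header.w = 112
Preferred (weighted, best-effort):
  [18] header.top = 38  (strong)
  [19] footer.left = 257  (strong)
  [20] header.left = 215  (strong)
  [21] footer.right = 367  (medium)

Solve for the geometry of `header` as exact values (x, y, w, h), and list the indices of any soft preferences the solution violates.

1. header.y = 64  [aside.top = header.top]
2. header.h = 76  [aside.h = header.h]
3. header.x = 174  [header.left = 174]
4. header.w = 112  [header.w = 112]

header = (x=174, y=64, w=112, h=76)
violated soft preferences: 18, 19, 20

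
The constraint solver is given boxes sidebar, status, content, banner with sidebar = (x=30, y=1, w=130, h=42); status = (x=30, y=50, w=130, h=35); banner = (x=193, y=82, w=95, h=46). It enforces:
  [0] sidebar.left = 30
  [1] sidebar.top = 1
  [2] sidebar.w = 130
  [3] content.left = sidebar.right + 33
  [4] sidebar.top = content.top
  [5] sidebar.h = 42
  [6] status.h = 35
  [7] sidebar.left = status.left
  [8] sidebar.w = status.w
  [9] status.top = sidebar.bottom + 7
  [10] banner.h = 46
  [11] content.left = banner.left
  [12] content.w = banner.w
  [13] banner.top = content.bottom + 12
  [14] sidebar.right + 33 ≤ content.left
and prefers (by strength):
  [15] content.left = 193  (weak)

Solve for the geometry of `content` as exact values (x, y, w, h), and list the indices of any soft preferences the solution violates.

content = (x=193, y=1, w=95, h=69)
violated soft preferences: none

1. content.x = 193  [content.left = sidebar.right + 33]
2. content.y = 1  [sidebar.top = content.top]
3. content.w = 95  [content.w = banner.w]
4. content.h = 69  [banner.top = content.bottom + 12]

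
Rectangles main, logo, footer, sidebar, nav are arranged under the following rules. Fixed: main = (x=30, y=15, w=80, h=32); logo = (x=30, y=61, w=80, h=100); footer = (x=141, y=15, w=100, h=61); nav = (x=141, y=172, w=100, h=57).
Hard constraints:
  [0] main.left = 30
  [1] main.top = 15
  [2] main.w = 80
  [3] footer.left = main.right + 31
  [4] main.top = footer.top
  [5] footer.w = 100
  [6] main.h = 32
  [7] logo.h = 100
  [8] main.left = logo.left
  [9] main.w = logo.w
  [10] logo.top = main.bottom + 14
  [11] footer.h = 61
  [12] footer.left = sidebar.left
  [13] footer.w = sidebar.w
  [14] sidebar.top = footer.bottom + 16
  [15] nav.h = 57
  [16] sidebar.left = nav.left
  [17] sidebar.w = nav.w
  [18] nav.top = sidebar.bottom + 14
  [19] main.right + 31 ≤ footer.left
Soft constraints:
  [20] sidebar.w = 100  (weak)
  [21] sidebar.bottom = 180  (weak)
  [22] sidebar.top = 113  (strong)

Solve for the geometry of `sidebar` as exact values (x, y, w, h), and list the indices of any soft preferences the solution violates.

1. sidebar.x = 141  [footer.left = sidebar.left]
2. sidebar.w = 100  [footer.w = sidebar.w]
3. sidebar.y = 92  [sidebar.top = footer.bottom + 16]
4. sidebar.h = 66  [nav.top = sidebar.bottom + 14]

sidebar = (x=141, y=92, w=100, h=66)
violated soft preferences: 21, 22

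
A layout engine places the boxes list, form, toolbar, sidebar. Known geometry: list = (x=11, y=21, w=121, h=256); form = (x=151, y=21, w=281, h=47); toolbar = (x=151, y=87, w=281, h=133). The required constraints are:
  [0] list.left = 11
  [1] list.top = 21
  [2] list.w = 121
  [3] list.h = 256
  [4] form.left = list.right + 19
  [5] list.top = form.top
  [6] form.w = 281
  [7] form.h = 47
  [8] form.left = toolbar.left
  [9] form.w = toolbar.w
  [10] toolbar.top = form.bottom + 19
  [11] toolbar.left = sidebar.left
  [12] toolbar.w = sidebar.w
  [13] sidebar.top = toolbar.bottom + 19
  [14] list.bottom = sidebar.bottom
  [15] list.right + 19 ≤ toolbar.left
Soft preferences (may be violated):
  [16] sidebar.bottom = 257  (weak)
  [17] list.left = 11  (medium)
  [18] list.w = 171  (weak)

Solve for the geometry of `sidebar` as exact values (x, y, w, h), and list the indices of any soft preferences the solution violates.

sidebar = (x=151, y=239, w=281, h=38)
violated soft preferences: 16, 18

1. sidebar.x = 151  [toolbar.left = sidebar.left]
2. sidebar.w = 281  [toolbar.w = sidebar.w]
3. sidebar.y = 239  [sidebar.top = toolbar.bottom + 19]
4. sidebar.h = 38  [list.bottom = sidebar.bottom]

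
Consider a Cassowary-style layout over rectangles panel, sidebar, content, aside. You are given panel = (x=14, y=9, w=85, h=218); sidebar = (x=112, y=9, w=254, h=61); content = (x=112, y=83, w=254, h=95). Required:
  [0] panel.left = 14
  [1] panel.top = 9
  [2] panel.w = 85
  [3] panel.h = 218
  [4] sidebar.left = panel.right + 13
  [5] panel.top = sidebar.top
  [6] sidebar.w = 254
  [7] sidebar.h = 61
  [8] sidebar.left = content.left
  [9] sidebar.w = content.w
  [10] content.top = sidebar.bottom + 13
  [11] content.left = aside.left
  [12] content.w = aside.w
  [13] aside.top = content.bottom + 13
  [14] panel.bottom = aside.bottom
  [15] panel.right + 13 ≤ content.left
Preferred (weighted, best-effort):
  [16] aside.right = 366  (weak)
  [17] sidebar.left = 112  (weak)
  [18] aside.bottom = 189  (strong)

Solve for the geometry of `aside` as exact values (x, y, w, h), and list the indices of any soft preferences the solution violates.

aside = (x=112, y=191, w=254, h=36)
violated soft preferences: 18

1. aside.x = 112  [content.left = aside.left]
2. aside.w = 254  [content.w = aside.w]
3. aside.y = 191  [aside.top = content.bottom + 13]
4. aside.h = 36  [panel.bottom = aside.bottom]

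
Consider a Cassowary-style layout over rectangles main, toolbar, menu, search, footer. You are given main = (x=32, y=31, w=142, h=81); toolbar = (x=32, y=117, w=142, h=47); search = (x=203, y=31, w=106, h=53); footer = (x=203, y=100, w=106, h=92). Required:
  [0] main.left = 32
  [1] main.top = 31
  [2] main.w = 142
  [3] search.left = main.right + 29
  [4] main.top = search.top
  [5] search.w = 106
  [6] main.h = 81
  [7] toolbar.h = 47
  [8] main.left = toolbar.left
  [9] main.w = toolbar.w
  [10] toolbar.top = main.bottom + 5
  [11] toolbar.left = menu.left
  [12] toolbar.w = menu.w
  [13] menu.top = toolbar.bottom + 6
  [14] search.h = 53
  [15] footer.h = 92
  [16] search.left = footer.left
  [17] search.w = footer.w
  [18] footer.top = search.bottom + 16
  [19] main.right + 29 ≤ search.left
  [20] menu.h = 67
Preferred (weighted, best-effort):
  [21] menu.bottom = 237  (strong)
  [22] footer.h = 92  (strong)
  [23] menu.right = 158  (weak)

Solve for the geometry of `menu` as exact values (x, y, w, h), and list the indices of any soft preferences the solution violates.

menu = (x=32, y=170, w=142, h=67)
violated soft preferences: 23

1. menu.x = 32  [toolbar.left = menu.left]
2. menu.w = 142  [toolbar.w = menu.w]
3. menu.y = 170  [menu.top = toolbar.bottom + 6]
4. menu.h = 67  [menu.h = 67]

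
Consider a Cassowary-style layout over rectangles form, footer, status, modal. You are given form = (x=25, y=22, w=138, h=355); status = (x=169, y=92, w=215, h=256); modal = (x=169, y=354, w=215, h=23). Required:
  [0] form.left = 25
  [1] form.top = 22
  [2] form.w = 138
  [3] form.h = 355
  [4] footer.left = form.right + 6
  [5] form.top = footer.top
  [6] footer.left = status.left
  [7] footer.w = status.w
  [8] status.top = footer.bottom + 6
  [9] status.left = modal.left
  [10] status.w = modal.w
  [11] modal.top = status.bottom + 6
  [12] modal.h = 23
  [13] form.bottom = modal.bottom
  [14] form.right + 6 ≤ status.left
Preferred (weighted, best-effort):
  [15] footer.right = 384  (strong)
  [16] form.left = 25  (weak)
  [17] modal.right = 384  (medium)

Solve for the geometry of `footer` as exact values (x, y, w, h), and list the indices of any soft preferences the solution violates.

footer = (x=169, y=22, w=215, h=64)
violated soft preferences: none

1. footer.x = 169  [footer.left = form.right + 6]
2. footer.y = 22  [form.top = footer.top]
3. footer.w = 215  [footer.w = status.w]
4. footer.h = 64  [status.top = footer.bottom + 6]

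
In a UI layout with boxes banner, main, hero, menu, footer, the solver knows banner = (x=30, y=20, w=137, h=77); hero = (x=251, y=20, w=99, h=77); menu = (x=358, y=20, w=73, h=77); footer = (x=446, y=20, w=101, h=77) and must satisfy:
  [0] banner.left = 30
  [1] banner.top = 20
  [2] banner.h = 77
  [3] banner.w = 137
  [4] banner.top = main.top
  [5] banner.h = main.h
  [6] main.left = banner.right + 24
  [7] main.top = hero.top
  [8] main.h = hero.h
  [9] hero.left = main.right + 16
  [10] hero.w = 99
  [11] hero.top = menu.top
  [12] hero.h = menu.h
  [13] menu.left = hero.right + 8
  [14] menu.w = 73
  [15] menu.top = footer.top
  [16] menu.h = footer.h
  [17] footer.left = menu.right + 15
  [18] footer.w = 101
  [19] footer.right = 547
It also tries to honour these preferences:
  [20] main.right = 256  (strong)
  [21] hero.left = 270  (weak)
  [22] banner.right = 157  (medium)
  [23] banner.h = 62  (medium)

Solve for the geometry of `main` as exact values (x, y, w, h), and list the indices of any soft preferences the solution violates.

main = (x=191, y=20, w=44, h=77)
violated soft preferences: 20, 21, 22, 23

1. main.y = 20  [banner.top = main.top]
2. main.h = 77  [banner.h = main.h]
3. main.x = 191  [main.left = banner.right + 24]
4. main.w = 44  [hero.left = main.right + 16]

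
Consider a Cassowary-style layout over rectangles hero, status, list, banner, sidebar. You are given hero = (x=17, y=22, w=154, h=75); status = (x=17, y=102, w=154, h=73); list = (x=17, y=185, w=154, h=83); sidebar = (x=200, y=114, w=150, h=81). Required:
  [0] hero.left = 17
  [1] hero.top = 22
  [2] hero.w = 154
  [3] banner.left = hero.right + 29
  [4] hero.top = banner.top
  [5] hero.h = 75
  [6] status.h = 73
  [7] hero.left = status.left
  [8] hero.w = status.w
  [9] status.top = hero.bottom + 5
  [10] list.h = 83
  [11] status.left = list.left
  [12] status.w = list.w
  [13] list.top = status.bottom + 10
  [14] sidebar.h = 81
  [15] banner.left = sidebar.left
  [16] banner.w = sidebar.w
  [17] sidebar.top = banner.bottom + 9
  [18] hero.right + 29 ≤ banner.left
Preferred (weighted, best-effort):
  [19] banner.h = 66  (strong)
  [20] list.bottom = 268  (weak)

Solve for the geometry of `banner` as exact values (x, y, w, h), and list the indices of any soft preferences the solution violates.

1. banner.x = 200  [banner.left = hero.right + 29]
2. banner.y = 22  [hero.top = banner.top]
3. banner.w = 150  [banner.w = sidebar.w]
4. banner.h = 83  [sidebar.top = banner.bottom + 9]

banner = (x=200, y=22, w=150, h=83)
violated soft preferences: 19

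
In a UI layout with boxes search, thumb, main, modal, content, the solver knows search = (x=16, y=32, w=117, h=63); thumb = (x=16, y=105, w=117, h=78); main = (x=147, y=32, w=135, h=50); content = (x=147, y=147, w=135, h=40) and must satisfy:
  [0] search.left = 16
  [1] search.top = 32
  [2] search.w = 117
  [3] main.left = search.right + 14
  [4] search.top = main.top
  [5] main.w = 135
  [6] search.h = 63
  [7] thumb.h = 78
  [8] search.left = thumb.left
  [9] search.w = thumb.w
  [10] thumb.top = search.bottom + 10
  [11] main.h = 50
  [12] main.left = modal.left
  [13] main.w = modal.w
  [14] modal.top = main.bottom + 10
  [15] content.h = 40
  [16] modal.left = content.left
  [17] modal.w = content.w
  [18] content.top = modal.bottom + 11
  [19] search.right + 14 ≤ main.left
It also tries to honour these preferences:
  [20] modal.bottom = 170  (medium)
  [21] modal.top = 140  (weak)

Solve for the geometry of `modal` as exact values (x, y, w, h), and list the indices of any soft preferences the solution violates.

modal = (x=147, y=92, w=135, h=44)
violated soft preferences: 20, 21

1. modal.x = 147  [main.left = modal.left]
2. modal.w = 135  [main.w = modal.w]
3. modal.y = 92  [modal.top = main.bottom + 10]
4. modal.h = 44  [content.top = modal.bottom + 11]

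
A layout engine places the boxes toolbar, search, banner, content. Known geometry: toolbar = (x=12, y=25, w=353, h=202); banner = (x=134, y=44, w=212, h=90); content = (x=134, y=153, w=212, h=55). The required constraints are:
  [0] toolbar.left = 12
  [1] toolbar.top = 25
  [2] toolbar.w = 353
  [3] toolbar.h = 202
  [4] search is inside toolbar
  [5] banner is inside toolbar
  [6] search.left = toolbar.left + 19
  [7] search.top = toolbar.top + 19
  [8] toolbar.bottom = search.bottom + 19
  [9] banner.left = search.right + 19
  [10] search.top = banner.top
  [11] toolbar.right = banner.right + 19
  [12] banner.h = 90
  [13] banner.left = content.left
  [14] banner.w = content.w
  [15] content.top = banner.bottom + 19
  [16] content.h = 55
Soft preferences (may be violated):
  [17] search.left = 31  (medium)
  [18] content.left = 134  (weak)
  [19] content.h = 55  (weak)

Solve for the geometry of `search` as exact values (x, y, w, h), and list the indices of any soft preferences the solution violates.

search = (x=31, y=44, w=84, h=164)
violated soft preferences: none

1. search.x = 31  [search.left = toolbar.left + 19]
2. search.y = 44  [search.top = toolbar.top + 19]
3. search.h = 164  [toolbar.bottom = search.bottom + 19]
4. search.w = 84  [banner.left = search.right + 19]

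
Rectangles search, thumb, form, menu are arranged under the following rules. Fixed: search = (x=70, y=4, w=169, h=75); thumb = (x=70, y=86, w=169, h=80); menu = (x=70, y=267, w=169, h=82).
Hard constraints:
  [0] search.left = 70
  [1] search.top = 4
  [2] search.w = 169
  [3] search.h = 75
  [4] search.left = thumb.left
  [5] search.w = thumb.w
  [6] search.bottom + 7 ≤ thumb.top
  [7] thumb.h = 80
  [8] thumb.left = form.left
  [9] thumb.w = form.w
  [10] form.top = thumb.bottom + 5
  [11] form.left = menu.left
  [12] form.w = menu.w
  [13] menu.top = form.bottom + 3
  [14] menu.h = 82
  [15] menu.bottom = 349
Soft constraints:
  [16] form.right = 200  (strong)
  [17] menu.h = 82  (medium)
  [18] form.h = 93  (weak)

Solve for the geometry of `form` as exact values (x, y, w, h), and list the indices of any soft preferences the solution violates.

form = (x=70, y=171, w=169, h=93)
violated soft preferences: 16

1. form.x = 70  [thumb.left = form.left]
2. form.w = 169  [thumb.w = form.w]
3. form.y = 171  [form.top = thumb.bottom + 5]
4. form.h = 93  [menu.top = form.bottom + 3]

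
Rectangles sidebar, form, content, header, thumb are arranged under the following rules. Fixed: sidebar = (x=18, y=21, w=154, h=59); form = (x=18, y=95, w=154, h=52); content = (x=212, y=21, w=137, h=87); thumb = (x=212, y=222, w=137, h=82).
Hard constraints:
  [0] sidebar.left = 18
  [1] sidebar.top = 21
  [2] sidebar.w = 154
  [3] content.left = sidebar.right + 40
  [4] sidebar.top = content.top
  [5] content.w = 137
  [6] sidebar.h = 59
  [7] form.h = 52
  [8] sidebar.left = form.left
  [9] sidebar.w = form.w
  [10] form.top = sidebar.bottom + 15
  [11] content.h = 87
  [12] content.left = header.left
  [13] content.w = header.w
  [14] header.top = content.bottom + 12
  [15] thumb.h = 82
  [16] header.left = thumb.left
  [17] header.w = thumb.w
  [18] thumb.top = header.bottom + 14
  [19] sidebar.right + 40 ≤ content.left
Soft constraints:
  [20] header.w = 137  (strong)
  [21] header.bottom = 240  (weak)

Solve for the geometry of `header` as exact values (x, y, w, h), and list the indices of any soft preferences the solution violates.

header = (x=212, y=120, w=137, h=88)
violated soft preferences: 21

1. header.x = 212  [content.left = header.left]
2. header.w = 137  [content.w = header.w]
3. header.y = 120  [header.top = content.bottom + 12]
4. header.h = 88  [thumb.top = header.bottom + 14]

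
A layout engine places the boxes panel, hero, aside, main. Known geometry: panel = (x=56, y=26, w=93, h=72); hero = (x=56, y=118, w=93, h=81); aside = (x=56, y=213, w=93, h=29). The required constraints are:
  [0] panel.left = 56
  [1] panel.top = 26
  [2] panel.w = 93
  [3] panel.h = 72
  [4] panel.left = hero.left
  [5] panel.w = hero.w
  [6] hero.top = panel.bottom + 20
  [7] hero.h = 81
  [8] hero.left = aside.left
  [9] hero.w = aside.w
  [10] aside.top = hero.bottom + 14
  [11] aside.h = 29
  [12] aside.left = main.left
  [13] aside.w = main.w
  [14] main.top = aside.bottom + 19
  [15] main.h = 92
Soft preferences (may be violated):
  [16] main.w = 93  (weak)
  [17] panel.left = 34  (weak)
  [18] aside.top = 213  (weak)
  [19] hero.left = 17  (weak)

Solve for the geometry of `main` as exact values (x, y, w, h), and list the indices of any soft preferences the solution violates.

1. main.x = 56  [aside.left = main.left]
2. main.w = 93  [aside.w = main.w]
3. main.y = 261  [main.top = aside.bottom + 19]
4. main.h = 92  [main.h = 92]

main = (x=56, y=261, w=93, h=92)
violated soft preferences: 17, 19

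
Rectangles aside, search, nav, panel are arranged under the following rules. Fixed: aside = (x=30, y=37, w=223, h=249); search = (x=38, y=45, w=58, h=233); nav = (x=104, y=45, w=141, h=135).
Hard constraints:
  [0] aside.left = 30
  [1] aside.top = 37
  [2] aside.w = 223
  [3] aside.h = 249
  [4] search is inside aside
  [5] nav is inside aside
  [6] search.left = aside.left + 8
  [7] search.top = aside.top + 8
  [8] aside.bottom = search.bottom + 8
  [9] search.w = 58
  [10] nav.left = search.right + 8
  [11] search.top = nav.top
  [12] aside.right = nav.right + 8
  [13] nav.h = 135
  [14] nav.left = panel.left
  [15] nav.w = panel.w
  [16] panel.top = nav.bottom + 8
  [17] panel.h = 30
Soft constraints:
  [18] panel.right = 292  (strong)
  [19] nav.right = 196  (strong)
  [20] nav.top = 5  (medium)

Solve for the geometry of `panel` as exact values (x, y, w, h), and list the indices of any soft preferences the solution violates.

panel = (x=104, y=188, w=141, h=30)
violated soft preferences: 18, 19, 20

1. panel.x = 104  [nav.left = panel.left]
2. panel.w = 141  [nav.w = panel.w]
3. panel.y = 188  [panel.top = nav.bottom + 8]
4. panel.h = 30  [panel.h = 30]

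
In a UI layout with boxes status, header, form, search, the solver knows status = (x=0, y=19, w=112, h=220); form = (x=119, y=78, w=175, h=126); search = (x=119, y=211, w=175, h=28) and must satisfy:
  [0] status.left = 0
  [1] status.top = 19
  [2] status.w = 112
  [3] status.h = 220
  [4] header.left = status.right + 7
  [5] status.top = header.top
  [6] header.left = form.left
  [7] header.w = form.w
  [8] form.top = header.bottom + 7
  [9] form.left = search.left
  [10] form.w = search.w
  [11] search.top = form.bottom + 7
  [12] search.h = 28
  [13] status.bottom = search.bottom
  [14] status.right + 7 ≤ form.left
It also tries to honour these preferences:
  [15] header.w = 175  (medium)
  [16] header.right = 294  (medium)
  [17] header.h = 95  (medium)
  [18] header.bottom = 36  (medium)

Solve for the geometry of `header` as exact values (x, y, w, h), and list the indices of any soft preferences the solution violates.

1. header.x = 119  [header.left = status.right + 7]
2. header.y = 19  [status.top = header.top]
3. header.w = 175  [header.w = form.w]
4. header.h = 52  [form.top = header.bottom + 7]

header = (x=119, y=19, w=175, h=52)
violated soft preferences: 17, 18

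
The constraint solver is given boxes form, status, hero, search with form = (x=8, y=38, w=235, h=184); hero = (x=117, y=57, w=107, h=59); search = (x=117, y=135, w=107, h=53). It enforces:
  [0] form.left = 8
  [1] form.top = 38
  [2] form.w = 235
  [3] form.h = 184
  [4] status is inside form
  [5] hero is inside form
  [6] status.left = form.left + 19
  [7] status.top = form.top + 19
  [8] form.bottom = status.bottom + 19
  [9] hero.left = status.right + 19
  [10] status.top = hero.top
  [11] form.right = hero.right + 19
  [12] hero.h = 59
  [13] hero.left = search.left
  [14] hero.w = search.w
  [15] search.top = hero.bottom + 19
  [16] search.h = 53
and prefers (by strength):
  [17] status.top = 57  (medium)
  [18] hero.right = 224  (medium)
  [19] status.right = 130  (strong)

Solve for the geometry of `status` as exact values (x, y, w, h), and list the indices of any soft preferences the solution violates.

status = (x=27, y=57, w=71, h=146)
violated soft preferences: 19

1. status.x = 27  [status.left = form.left + 19]
2. status.y = 57  [status.top = form.top + 19]
3. status.h = 146  [form.bottom = status.bottom + 19]
4. status.w = 71  [hero.left = status.right + 19]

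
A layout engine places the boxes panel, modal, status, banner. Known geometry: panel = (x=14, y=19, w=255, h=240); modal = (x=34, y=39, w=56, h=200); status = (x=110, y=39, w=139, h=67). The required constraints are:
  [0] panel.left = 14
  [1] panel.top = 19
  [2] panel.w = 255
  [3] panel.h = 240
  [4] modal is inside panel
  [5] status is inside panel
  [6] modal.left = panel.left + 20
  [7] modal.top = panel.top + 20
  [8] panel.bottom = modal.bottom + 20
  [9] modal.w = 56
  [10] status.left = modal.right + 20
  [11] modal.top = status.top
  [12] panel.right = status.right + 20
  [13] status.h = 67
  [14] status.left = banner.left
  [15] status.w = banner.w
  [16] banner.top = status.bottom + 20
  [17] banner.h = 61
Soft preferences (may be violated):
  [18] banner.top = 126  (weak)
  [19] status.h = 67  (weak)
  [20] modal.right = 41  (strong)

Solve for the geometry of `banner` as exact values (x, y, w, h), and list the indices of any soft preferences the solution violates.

banner = (x=110, y=126, w=139, h=61)
violated soft preferences: 20

1. banner.x = 110  [status.left = banner.left]
2. banner.w = 139  [status.w = banner.w]
3. banner.y = 126  [banner.top = status.bottom + 20]
4. banner.h = 61  [banner.h = 61]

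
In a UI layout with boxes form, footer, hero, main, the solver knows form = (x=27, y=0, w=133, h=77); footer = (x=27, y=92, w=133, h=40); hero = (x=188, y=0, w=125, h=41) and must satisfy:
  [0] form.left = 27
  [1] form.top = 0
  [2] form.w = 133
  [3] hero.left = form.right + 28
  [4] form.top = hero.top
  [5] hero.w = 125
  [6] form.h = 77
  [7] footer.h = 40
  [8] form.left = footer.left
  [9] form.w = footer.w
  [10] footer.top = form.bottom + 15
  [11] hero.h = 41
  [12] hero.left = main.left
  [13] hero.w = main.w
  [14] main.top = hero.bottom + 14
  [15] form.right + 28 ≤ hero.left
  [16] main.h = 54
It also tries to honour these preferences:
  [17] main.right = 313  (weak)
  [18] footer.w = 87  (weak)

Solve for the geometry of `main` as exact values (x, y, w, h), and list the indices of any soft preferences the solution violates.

1. main.x = 188  [hero.left = main.left]
2. main.w = 125  [hero.w = main.w]
3. main.y = 55  [main.top = hero.bottom + 14]
4. main.h = 54  [main.h = 54]

main = (x=188, y=55, w=125, h=54)
violated soft preferences: 18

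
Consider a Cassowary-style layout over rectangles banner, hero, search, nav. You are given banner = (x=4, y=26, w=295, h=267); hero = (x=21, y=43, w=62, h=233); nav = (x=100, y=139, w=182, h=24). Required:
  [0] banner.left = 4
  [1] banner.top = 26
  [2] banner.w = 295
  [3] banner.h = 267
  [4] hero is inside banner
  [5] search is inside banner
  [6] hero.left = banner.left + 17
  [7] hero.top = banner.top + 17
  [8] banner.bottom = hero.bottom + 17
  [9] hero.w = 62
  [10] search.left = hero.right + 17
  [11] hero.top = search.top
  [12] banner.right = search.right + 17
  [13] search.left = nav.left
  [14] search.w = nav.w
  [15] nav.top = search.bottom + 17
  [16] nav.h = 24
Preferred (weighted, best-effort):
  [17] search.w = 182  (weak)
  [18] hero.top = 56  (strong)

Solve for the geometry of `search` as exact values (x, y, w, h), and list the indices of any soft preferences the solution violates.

1. search.x = 100  [search.left = hero.right + 17]
2. search.y = 43  [hero.top = search.top]
3. search.w = 182  [banner.right = search.right + 17]
4. search.h = 79  [nav.top = search.bottom + 17]

search = (x=100, y=43, w=182, h=79)
violated soft preferences: 18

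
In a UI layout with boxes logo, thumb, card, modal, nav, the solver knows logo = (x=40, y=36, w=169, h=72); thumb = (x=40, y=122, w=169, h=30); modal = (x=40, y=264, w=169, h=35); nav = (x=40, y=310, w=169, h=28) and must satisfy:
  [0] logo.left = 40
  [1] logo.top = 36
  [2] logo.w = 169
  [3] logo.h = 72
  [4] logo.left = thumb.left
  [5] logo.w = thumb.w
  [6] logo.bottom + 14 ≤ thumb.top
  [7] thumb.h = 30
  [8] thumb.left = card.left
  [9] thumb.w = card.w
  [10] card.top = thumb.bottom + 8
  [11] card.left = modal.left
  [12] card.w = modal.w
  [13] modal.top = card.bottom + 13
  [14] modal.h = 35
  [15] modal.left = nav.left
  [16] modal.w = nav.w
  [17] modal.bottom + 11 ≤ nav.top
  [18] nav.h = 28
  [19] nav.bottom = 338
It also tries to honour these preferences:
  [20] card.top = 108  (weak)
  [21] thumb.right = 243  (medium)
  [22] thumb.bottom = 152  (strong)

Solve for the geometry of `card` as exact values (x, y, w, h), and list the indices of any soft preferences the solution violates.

card = (x=40, y=160, w=169, h=91)
violated soft preferences: 20, 21

1. card.x = 40  [thumb.left = card.left]
2. card.w = 169  [thumb.w = card.w]
3. card.y = 160  [card.top = thumb.bottom + 8]
4. card.h = 91  [modal.top = card.bottom + 13]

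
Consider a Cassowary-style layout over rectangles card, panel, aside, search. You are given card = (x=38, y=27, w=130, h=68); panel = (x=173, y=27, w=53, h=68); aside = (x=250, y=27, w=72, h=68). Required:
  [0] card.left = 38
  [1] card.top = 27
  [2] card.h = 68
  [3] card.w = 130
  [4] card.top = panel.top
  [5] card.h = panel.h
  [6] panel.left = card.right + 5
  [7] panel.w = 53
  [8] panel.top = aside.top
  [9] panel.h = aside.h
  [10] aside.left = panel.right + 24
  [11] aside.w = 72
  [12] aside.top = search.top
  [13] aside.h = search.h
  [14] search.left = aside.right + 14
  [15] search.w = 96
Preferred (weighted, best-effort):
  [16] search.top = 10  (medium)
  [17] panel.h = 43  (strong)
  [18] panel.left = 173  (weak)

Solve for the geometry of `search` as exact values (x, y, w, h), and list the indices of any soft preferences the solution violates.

search = (x=336, y=27, w=96, h=68)
violated soft preferences: 16, 17

1. search.y = 27  [aside.top = search.top]
2. search.h = 68  [aside.h = search.h]
3. search.x = 336  [search.left = aside.right + 14]
4. search.w = 96  [search.w = 96]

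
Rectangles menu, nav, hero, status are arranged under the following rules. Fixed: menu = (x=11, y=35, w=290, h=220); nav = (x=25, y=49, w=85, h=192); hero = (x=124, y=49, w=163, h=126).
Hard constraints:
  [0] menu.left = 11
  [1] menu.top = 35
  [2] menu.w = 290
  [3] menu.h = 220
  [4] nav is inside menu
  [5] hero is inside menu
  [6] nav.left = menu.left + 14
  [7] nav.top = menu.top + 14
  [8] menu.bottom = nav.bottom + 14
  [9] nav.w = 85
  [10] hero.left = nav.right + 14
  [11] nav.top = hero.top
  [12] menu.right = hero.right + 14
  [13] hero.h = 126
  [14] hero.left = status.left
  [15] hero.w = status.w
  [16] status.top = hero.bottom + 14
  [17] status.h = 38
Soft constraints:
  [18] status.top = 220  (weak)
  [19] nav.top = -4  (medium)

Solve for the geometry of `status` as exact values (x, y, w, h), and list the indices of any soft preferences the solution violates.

1. status.x = 124  [hero.left = status.left]
2. status.w = 163  [hero.w = status.w]
3. status.y = 189  [status.top = hero.bottom + 14]
4. status.h = 38  [status.h = 38]

status = (x=124, y=189, w=163, h=38)
violated soft preferences: 18, 19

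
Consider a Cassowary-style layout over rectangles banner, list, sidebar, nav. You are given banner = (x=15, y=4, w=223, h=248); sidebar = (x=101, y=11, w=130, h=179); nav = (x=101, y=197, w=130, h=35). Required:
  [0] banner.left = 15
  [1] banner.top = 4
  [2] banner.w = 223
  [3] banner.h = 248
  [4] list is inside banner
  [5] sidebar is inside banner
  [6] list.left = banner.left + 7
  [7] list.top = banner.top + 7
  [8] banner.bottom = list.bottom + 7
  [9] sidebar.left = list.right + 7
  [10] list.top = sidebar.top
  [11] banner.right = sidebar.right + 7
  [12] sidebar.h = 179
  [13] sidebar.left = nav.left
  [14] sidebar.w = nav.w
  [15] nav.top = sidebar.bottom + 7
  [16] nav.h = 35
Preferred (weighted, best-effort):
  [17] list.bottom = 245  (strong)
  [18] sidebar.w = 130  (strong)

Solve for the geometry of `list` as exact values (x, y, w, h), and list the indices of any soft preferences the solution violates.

list = (x=22, y=11, w=72, h=234)
violated soft preferences: none

1. list.x = 22  [list.left = banner.left + 7]
2. list.y = 11  [list.top = banner.top + 7]
3. list.h = 234  [banner.bottom = list.bottom + 7]
4. list.w = 72  [sidebar.left = list.right + 7]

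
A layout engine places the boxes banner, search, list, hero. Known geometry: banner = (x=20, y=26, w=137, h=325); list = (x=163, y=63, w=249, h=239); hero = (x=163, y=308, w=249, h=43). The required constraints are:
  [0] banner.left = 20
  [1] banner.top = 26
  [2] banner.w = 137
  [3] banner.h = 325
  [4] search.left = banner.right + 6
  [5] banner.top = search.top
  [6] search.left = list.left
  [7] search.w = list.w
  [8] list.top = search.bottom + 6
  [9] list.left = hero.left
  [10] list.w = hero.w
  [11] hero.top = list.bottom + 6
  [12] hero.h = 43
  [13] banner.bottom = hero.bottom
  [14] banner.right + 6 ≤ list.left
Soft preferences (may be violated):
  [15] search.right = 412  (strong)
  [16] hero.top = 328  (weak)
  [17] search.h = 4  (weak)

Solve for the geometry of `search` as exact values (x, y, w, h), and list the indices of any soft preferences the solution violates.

1. search.x = 163  [search.left = banner.right + 6]
2. search.y = 26  [banner.top = search.top]
3. search.w = 249  [search.w = list.w]
4. search.h = 31  [list.top = search.bottom + 6]

search = (x=163, y=26, w=249, h=31)
violated soft preferences: 16, 17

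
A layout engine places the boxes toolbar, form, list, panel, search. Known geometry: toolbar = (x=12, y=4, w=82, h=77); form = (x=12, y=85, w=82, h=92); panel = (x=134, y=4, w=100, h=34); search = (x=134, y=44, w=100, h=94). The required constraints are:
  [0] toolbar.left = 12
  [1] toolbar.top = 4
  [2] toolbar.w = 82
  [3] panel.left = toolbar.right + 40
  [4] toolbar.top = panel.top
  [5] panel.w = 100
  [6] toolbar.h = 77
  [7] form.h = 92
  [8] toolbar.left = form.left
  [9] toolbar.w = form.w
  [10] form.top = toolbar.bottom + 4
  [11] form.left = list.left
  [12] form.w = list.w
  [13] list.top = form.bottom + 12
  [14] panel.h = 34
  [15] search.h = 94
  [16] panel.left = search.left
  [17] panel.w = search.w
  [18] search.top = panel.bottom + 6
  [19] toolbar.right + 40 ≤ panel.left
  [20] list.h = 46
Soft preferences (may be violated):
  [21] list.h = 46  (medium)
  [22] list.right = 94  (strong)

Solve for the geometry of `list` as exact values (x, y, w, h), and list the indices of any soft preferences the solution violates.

1. list.x = 12  [form.left = list.left]
2. list.w = 82  [form.w = list.w]
3. list.y = 189  [list.top = form.bottom + 12]
4. list.h = 46  [list.h = 46]

list = (x=12, y=189, w=82, h=46)
violated soft preferences: none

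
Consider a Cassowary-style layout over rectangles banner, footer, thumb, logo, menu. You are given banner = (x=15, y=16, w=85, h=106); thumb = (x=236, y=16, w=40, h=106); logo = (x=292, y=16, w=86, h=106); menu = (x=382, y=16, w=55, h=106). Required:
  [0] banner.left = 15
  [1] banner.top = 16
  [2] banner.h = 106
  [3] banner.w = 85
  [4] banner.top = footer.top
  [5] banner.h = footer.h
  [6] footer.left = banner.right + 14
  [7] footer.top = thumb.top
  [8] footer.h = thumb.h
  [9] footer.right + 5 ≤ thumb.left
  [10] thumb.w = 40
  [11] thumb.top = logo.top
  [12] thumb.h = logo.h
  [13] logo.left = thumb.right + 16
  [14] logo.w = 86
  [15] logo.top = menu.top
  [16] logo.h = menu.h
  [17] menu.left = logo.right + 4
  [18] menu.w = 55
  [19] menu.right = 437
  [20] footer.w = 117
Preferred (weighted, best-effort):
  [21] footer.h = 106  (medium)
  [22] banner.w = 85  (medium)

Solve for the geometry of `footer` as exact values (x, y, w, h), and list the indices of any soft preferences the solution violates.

footer = (x=114, y=16, w=117, h=106)
violated soft preferences: none

1. footer.y = 16  [banner.top = footer.top]
2. footer.h = 106  [banner.h = footer.h]
3. footer.x = 114  [footer.left = banner.right + 14]
4. footer.w = 117  [footer.w = 117]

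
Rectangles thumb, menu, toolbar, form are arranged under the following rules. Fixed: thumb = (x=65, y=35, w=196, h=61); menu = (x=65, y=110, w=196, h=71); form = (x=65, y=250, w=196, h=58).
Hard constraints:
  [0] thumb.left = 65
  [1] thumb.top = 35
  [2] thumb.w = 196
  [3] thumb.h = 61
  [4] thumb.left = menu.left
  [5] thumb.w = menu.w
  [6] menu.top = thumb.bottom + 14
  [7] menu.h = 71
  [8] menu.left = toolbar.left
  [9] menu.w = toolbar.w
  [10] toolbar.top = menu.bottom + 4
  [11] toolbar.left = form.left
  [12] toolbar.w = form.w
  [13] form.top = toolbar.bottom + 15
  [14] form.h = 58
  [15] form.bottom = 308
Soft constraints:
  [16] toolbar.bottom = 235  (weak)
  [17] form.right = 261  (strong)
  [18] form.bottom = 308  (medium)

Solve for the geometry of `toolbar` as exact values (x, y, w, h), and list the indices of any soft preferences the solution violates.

1. toolbar.x = 65  [menu.left = toolbar.left]
2. toolbar.w = 196  [menu.w = toolbar.w]
3. toolbar.y = 185  [toolbar.top = menu.bottom + 4]
4. toolbar.h = 50  [form.top = toolbar.bottom + 15]

toolbar = (x=65, y=185, w=196, h=50)
violated soft preferences: none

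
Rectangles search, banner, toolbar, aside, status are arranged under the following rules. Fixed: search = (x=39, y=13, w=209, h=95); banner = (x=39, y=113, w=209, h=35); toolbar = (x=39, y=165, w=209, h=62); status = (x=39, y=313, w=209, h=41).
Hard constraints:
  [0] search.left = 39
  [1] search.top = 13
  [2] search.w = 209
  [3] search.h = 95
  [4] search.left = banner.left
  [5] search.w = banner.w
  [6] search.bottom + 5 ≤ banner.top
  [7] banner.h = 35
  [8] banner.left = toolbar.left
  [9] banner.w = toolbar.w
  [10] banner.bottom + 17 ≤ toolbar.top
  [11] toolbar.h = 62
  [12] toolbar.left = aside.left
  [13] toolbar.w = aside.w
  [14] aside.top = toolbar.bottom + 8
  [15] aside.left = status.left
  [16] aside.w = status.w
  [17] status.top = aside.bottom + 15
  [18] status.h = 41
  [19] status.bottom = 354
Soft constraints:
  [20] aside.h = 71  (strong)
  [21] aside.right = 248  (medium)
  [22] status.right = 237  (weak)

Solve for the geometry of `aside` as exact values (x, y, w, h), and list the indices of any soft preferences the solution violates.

aside = (x=39, y=235, w=209, h=63)
violated soft preferences: 20, 22

1. aside.x = 39  [toolbar.left = aside.left]
2. aside.w = 209  [toolbar.w = aside.w]
3. aside.y = 235  [aside.top = toolbar.bottom + 8]
4. aside.h = 63  [status.top = aside.bottom + 15]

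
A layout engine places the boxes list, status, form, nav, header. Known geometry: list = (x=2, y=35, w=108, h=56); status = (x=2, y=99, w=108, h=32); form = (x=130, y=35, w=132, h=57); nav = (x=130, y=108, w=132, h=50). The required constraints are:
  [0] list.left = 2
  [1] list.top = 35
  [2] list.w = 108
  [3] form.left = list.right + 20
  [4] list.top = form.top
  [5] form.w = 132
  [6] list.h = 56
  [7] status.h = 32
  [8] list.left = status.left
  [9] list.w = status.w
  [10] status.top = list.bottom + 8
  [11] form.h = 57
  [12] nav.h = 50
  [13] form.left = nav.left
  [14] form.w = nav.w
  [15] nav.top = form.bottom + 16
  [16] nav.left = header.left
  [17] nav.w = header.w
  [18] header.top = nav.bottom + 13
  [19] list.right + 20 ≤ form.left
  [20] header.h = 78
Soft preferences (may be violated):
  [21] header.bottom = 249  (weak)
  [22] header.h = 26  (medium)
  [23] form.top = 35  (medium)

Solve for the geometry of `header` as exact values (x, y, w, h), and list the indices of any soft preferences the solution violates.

header = (x=130, y=171, w=132, h=78)
violated soft preferences: 22

1. header.x = 130  [nav.left = header.left]
2. header.w = 132  [nav.w = header.w]
3. header.y = 171  [header.top = nav.bottom + 13]
4. header.h = 78  [header.h = 78]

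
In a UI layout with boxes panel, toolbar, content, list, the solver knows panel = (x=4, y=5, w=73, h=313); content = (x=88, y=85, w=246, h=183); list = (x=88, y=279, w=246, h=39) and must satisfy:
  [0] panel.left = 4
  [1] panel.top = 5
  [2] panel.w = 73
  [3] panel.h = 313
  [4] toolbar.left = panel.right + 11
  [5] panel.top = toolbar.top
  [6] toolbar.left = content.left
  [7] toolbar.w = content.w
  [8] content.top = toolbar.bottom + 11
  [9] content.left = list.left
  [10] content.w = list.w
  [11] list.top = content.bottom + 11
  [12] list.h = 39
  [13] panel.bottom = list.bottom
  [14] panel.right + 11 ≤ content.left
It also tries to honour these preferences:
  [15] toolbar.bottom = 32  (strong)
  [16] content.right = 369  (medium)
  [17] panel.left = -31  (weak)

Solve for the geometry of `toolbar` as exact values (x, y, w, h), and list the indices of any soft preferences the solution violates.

1. toolbar.x = 88  [toolbar.left = panel.right + 11]
2. toolbar.y = 5  [panel.top = toolbar.top]
3. toolbar.w = 246  [toolbar.w = content.w]
4. toolbar.h = 69  [content.top = toolbar.bottom + 11]

toolbar = (x=88, y=5, w=246, h=69)
violated soft preferences: 15, 16, 17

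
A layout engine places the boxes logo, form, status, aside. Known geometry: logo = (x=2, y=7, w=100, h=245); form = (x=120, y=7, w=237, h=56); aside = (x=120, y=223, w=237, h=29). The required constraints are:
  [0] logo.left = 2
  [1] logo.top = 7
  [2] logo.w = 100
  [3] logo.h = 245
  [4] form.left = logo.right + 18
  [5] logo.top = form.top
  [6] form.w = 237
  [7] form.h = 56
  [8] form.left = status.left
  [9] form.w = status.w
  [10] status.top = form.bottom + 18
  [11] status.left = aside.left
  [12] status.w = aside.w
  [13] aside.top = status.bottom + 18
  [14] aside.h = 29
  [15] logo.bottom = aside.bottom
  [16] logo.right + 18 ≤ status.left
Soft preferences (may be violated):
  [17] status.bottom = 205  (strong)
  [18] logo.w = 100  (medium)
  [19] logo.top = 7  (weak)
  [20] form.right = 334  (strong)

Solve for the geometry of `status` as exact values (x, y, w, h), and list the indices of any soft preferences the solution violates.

status = (x=120, y=81, w=237, h=124)
violated soft preferences: 20

1. status.x = 120  [form.left = status.left]
2. status.w = 237  [form.w = status.w]
3. status.y = 81  [status.top = form.bottom + 18]
4. status.h = 124  [aside.top = status.bottom + 18]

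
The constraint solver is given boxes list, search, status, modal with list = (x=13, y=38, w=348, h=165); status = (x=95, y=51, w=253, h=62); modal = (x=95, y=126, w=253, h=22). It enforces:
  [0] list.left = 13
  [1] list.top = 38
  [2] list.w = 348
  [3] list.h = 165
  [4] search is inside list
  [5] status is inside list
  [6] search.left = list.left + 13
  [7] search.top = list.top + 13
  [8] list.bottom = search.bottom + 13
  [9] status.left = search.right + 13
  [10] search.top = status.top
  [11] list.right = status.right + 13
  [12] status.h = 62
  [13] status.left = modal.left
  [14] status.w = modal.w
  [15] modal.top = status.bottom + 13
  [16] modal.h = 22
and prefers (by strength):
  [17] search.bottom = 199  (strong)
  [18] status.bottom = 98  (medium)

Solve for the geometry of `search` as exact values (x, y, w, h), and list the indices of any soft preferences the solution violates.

search = (x=26, y=51, w=56, h=139)
violated soft preferences: 17, 18

1. search.x = 26  [search.left = list.left + 13]
2. search.y = 51  [search.top = list.top + 13]
3. search.h = 139  [list.bottom = search.bottom + 13]
4. search.w = 56  [status.left = search.right + 13]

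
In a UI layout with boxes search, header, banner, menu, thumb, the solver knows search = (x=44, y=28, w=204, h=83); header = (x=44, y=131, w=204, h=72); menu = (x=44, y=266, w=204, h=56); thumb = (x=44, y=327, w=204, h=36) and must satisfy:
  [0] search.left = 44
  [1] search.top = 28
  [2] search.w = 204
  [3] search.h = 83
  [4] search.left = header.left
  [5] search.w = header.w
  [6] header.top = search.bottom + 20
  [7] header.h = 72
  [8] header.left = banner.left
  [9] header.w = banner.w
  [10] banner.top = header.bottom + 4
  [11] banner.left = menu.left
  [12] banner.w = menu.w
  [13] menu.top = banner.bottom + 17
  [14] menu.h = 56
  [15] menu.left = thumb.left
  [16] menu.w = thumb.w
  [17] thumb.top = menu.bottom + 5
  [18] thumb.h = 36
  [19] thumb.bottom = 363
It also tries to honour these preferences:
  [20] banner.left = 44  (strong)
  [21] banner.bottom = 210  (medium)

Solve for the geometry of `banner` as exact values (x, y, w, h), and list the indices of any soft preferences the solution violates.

banner = (x=44, y=207, w=204, h=42)
violated soft preferences: 21

1. banner.x = 44  [header.left = banner.left]
2. banner.w = 204  [header.w = banner.w]
3. banner.y = 207  [banner.top = header.bottom + 4]
4. banner.h = 42  [menu.top = banner.bottom + 17]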